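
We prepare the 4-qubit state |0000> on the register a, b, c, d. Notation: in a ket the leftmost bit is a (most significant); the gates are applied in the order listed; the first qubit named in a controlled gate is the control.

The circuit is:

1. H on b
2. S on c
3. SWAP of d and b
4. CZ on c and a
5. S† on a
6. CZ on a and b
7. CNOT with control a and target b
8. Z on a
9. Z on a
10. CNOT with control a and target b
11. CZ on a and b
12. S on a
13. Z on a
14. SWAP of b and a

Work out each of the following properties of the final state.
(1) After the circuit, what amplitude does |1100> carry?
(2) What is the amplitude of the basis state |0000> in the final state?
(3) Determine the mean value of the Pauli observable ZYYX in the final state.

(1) |1100> carries amplitude 0 in the final state.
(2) The amplitude on |0000> is sqrt(2)/2.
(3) In the final state, ZYYX has expectation 0.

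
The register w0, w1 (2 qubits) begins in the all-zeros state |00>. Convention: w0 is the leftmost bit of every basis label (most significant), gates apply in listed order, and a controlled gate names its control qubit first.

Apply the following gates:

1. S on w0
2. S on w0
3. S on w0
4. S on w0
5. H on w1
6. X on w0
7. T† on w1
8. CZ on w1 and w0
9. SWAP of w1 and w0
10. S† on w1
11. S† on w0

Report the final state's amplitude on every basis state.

The final amplitudes are 0 on |00>, -sqrt(2)*I/2 on |01>, 0 on |10>, -sqrt(2)*exp(3*I*pi/4)/2 on |11>. Key observation: the block from step 1 through step 4 cancels to the identity and can be dropped.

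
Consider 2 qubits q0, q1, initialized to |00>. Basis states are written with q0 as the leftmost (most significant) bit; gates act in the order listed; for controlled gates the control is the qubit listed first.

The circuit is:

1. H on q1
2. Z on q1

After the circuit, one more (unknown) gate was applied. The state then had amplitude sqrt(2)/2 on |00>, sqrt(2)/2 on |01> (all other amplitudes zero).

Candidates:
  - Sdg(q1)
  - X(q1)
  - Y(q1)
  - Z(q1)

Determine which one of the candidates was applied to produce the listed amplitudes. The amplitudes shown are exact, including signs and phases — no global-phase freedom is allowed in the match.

It was Z(q1) that produced the state shown.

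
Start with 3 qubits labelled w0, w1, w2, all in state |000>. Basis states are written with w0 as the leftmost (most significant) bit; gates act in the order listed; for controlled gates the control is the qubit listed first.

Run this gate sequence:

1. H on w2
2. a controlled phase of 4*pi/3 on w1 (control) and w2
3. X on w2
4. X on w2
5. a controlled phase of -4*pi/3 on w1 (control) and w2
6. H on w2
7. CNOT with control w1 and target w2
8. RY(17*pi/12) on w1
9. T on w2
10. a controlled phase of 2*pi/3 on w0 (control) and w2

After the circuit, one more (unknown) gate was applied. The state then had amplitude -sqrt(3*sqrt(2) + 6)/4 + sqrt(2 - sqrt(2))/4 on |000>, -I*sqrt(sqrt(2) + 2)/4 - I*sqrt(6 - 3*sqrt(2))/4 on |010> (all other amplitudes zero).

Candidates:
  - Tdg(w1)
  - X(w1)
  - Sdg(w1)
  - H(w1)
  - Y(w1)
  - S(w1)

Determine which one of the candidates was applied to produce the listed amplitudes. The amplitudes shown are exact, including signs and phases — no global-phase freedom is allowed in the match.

The unique candidate consistent with the amplitudes is Sdg(w1). Key observation: steps 1-6 multiply out to the identity, so the circuit reduces to the remaining gates.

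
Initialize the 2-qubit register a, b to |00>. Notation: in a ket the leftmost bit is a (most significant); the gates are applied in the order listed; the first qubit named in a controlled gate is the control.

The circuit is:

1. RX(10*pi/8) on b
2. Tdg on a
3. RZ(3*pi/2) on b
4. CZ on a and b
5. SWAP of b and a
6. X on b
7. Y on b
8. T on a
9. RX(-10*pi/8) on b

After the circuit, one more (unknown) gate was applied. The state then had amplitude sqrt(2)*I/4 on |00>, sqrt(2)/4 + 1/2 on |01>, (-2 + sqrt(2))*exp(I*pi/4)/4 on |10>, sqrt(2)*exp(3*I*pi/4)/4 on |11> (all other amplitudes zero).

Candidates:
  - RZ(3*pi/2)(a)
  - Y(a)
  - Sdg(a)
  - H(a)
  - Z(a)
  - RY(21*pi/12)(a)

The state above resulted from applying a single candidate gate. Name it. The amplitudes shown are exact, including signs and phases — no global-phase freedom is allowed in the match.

The unique candidate consistent with the amplitudes is Y(a).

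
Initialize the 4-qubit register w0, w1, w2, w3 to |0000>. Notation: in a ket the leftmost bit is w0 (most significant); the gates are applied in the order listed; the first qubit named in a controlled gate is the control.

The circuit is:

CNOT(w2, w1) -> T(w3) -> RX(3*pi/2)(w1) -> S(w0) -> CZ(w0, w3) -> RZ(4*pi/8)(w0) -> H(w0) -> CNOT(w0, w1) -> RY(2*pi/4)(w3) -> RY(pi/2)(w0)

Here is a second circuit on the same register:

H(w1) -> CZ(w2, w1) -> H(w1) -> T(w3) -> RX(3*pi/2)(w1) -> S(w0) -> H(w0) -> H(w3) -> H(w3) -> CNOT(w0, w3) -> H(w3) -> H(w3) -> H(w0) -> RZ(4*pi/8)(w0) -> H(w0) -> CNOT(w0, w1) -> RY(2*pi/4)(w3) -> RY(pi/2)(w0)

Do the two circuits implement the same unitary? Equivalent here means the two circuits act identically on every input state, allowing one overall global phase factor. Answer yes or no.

No: there is an input state on which the two circuits produce genuinely different outputs (not merely differing by a phase).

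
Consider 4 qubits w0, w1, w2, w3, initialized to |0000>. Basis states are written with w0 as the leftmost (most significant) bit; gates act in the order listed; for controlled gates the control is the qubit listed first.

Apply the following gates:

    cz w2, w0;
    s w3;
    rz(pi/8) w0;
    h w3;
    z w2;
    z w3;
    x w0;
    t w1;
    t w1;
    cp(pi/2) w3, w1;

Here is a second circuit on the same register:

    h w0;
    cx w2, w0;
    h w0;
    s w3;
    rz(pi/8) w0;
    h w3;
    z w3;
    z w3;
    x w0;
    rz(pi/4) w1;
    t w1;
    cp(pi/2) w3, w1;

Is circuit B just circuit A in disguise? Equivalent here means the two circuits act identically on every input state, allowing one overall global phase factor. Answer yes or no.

No, they are not equivalent — no single phase factor reconciles the two unitaries.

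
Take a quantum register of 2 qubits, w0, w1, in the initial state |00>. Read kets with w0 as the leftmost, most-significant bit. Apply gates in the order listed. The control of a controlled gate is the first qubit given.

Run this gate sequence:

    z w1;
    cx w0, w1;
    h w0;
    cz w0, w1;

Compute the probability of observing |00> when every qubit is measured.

A full measurement returns |00> with probability 1/2.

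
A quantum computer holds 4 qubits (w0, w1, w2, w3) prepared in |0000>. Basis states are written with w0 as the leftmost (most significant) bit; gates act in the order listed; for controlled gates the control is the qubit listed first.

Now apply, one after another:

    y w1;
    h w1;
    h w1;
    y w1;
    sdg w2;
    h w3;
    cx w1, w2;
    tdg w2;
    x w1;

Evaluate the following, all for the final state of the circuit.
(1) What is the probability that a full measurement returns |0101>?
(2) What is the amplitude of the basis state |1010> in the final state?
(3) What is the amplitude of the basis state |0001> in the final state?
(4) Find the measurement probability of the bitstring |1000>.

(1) The probability of measuring |0101> is 1/2. Key observation: steps 1-4 multiply out to the identity, so the circuit reduces to the remaining gates.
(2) The amplitude on |1010> is 0.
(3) The amplitude on |0001> is 0.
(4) Outcome |1000> occurs with probability 0.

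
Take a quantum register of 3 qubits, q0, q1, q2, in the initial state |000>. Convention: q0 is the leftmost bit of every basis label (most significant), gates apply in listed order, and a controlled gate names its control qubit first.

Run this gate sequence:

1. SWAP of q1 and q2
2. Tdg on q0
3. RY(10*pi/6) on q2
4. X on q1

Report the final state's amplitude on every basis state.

The resulting statevector has amplitude -sqrt(3)/2 on |010>, 1/2 on |011>, and 0 on every other basis state.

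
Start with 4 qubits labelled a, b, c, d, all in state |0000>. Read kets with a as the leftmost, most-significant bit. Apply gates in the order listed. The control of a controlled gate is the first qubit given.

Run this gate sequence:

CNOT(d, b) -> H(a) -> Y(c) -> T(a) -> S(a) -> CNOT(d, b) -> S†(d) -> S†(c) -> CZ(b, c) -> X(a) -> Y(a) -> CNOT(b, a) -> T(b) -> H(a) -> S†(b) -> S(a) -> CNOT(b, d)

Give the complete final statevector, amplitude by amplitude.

The final amplitudes are -I/2 - exp(I*pi/4)/2 on |0010>, 1/2 + exp(3*I*pi/4)/2 on |1010>, and 0 on every other basis state.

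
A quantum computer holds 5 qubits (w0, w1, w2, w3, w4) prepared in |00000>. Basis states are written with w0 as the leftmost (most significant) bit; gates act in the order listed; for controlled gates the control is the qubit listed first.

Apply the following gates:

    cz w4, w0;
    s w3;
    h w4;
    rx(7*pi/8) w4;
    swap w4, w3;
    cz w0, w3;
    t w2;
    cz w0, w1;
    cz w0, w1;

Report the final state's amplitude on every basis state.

The final amplitudes are sqrt(2)*(sin(pi/16) - I*cos(pi/16))/2 on |00000>, sqrt(2)*(sin(pi/16) - I*cos(pi/16))/2 on |00010>, and 0 on every other basis state. Key observation: the block from step 8 through step 9 cancels to the identity and can be dropped.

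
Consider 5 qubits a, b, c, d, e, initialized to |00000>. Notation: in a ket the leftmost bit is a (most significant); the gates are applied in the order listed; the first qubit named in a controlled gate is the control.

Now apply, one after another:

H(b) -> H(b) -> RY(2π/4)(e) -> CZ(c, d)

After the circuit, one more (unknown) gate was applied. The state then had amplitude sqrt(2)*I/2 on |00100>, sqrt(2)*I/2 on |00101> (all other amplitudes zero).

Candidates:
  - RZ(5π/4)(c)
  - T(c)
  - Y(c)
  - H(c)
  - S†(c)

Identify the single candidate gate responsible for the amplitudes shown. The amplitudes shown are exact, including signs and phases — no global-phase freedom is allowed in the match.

It was Y(c) that produced the state shown. Key observation: the block from step 1 through step 2 cancels to the identity and can be dropped.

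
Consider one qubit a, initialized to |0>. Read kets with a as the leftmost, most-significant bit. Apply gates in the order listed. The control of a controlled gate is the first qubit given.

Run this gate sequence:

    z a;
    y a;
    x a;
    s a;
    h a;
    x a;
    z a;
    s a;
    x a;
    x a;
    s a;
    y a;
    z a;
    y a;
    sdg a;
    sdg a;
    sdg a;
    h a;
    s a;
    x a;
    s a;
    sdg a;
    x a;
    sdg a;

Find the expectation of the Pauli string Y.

The observable Y averages to 1. Key observation: the block from step 9 through step 10 cancels to the identity and can be dropped.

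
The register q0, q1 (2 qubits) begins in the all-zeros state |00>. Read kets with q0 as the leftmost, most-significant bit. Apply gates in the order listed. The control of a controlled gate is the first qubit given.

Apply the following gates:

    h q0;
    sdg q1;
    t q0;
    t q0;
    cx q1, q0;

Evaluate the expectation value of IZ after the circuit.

In the final state, IZ has expectation 1.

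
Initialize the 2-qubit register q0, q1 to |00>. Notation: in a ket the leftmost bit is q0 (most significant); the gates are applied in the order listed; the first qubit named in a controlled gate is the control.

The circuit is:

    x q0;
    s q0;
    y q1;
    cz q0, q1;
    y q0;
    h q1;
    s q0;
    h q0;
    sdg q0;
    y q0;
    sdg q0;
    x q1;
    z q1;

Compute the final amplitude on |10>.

|10> carries amplitude I/2 in the final state.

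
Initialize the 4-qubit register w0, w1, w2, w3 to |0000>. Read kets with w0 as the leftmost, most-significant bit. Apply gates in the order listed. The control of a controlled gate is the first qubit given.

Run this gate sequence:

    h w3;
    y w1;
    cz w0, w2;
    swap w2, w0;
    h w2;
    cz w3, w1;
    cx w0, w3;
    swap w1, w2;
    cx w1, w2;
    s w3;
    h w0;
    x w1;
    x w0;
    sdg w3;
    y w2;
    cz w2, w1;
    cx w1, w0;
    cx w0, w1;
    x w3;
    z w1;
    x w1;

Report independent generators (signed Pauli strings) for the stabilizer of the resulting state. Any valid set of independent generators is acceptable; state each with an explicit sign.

The stabilizer group can be generated by -XIXI, +IXXI, -IIIX, +ZZZI, among other valid generating sets.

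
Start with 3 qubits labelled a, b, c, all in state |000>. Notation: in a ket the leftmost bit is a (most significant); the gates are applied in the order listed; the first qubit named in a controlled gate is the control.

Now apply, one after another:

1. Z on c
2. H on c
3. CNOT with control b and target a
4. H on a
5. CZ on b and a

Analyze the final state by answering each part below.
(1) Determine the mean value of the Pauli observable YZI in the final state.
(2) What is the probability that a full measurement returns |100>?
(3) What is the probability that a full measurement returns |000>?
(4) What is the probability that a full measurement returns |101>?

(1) In the final state, YZI has expectation 0.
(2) Outcome |100> occurs with probability 1/4.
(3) Outcome |000> occurs with probability 1/4.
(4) The probability of measuring |101> is 1/4.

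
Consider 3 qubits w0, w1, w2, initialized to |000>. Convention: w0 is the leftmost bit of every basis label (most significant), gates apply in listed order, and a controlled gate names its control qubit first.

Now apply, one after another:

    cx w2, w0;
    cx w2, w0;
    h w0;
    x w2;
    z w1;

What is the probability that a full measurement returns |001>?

Outcome |001> occurs with probability 1/2. Key observation: gates 1-2 undo each other exactly, leaving only the rest of the circuit to track.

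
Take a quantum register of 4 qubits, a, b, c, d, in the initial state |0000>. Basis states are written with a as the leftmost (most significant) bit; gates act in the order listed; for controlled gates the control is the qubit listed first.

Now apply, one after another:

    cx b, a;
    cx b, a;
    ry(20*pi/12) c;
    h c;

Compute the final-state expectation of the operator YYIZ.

The observable YYIZ averages to 0. Key observation: steps 1-2 multiply out to the identity, so the circuit reduces to the remaining gates.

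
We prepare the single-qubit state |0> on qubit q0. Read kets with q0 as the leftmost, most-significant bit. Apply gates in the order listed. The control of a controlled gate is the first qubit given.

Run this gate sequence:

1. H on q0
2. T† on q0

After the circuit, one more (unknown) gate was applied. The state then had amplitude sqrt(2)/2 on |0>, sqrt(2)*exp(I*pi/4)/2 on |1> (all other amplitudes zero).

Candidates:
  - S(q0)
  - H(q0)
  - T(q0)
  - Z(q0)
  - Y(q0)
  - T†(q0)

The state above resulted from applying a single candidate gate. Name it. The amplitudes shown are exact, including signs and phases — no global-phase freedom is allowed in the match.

The unique candidate consistent with the amplitudes is S(q0).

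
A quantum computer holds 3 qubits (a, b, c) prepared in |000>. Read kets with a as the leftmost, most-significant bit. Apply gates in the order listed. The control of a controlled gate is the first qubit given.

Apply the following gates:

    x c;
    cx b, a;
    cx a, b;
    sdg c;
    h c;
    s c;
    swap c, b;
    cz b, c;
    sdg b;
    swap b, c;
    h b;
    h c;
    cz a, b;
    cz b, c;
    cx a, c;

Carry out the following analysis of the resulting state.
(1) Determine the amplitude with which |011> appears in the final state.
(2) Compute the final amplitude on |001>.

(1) The amplitude on |011> is sqrt(2)*I/2.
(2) The amplitude on |001> is -sqrt(2)*I/2.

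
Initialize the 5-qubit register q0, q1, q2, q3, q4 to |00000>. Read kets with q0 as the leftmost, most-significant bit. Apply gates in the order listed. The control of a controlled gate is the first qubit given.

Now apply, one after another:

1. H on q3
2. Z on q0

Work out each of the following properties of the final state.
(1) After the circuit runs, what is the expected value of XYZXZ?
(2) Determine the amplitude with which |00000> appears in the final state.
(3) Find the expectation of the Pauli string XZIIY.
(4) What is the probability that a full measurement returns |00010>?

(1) In the final state, XYZXZ has expectation 0.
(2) The amplitude on |00000> is sqrt(2)/2.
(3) The expectation value of XZIIY is 0.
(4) A full measurement returns |00010> with probability 1/2.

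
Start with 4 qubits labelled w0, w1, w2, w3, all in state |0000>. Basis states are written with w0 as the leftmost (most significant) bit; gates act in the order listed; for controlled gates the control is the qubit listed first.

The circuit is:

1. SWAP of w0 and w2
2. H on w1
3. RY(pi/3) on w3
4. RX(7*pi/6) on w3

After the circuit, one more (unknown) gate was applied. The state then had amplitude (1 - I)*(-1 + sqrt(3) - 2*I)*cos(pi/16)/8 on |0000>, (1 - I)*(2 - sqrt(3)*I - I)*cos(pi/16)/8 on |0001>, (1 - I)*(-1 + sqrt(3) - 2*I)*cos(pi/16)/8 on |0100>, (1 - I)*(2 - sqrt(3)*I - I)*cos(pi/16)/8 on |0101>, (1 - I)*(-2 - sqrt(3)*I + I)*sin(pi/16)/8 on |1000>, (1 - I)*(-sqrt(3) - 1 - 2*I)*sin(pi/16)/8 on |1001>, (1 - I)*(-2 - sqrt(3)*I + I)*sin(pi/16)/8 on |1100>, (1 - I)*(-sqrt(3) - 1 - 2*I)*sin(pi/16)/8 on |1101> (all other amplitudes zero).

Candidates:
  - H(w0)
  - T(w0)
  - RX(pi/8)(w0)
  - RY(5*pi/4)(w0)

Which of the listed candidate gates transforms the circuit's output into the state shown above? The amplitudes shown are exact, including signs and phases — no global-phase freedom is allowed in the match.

The unique candidate consistent with the amplitudes is RX(pi/8)(w0).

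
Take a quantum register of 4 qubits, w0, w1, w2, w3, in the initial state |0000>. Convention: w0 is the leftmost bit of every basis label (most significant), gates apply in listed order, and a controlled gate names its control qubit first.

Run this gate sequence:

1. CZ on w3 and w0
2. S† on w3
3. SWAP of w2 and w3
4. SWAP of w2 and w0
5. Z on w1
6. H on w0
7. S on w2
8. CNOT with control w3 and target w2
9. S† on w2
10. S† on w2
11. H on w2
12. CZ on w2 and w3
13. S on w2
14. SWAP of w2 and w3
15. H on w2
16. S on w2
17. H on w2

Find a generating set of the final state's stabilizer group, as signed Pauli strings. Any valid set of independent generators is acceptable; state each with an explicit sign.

The final state is stabilized by the group generated by +XIII, -IIYI, +IIIY, +IZII; other independent generating sets are equally valid.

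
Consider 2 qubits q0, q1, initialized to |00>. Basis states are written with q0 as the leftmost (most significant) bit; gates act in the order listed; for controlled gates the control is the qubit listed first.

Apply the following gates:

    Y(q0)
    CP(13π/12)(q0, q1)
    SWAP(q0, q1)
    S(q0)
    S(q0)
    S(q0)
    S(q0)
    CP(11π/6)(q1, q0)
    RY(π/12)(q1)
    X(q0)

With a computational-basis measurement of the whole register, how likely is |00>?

A full measurement returns |00> with probability 0. Key observation: steps 4-7 multiply out to the identity, so the circuit reduces to the remaining gates.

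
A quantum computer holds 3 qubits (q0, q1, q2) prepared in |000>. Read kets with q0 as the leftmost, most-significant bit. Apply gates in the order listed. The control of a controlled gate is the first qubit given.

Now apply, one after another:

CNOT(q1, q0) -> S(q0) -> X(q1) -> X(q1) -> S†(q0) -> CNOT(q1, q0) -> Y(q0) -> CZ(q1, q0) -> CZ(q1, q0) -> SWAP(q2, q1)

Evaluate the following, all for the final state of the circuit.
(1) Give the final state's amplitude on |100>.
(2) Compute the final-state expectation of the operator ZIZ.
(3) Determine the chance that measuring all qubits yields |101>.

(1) |100> carries amplitude I in the final state. Key observation: gates 1-6 undo each other exactly, leaving only the rest of the circuit to track.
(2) In the final state, ZIZ has expectation -1.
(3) The probability of measuring |101> is 0.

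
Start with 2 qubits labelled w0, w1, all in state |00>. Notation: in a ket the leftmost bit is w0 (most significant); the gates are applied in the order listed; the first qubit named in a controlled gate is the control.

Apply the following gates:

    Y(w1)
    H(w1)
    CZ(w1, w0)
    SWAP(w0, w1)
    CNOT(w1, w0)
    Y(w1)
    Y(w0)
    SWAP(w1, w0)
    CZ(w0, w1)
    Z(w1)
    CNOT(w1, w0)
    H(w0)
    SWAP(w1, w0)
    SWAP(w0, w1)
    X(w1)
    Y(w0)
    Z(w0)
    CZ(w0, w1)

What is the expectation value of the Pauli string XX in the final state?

The observable XX averages to -1.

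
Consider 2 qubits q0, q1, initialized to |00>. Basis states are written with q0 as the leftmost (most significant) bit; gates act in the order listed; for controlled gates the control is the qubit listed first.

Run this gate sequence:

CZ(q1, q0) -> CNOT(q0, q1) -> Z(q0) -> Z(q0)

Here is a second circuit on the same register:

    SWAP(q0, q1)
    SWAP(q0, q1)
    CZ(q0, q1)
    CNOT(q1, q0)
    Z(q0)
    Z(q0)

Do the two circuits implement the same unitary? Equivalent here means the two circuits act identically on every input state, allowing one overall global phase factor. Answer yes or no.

No — the two circuits implement different unitaries, even allowing a global phase.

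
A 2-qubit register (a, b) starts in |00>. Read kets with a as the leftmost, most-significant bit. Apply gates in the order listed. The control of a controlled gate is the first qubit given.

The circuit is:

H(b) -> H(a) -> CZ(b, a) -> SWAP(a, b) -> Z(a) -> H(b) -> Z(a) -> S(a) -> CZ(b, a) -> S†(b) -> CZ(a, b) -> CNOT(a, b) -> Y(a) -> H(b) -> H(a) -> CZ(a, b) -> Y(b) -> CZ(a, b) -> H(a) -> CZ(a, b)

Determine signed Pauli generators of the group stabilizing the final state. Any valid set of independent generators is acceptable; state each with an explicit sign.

The stabilizer group can be generated by -XZ, -ZX, among other valid generating sets.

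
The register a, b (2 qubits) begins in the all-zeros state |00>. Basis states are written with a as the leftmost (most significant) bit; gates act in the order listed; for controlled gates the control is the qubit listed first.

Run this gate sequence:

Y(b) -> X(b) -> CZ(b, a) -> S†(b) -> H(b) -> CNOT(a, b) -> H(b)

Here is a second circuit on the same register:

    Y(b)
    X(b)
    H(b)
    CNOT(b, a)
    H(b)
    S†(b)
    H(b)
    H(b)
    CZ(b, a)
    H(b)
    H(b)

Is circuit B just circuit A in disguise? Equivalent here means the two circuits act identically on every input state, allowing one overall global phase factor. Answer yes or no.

No: there is an input state on which the two circuits produce genuinely different outputs (not merely differing by a phase).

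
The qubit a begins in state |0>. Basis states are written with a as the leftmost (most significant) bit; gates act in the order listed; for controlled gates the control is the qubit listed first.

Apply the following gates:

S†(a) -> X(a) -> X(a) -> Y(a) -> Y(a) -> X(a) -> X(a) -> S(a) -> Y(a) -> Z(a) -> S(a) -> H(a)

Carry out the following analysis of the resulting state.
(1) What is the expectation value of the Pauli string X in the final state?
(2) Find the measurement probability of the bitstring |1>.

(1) The expectation value of X is -1. Key observation: gates 1-8 undo each other exactly, leaving only the rest of the circuit to track.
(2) The probability of measuring |1> is 1/2.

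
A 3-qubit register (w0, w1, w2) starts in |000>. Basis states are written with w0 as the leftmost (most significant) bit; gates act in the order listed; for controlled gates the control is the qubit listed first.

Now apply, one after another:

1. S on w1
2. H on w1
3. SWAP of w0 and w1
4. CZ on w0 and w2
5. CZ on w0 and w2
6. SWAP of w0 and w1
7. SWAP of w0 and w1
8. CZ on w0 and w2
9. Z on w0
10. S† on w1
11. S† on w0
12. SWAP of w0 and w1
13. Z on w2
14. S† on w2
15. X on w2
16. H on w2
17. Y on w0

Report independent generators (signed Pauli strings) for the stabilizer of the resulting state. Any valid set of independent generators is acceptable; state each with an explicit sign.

One valid set of independent stabilizer generators is +IYI, -IIX, -ZII (any independent generating set of the same group is equally correct). Key observation: steps 3-6 multiply out to the identity, so the circuit reduces to the remaining gates.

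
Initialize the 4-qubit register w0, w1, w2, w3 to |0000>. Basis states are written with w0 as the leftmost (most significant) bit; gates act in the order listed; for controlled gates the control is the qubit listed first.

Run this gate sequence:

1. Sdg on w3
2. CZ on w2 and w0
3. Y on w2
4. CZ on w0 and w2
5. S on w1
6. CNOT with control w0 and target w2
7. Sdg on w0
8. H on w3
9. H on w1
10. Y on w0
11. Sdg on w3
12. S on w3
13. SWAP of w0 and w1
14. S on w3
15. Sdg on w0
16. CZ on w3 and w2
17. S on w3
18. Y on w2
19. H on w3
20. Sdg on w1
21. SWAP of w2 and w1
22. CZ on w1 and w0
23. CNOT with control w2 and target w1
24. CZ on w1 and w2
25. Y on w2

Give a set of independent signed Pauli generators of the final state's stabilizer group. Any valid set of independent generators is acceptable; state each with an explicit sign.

The stabilizer group can be generated by -YIII, -IZII, +IIZI, +IIIZ, among other valid generating sets.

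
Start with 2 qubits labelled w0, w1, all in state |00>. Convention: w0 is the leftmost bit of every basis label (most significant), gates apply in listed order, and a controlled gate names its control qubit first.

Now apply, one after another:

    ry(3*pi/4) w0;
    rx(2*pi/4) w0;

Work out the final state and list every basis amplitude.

The final amplitudes are sqrt(2)*sqrt(2 - sqrt(2))/4 - sqrt(2)*I*sqrt(sqrt(2) + 2)/4 on |00>, 0 on |01>, sqrt(2)*sqrt(sqrt(2) + 2)/4 - sqrt(2)*I*sqrt(2 - sqrt(2))/4 on |10>, 0 on |11>.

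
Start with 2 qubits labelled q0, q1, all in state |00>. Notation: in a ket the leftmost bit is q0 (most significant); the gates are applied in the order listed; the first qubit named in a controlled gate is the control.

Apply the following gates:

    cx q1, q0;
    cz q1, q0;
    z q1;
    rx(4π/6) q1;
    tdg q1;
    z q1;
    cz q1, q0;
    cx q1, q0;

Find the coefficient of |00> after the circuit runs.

The amplitude on |00> is 1/2.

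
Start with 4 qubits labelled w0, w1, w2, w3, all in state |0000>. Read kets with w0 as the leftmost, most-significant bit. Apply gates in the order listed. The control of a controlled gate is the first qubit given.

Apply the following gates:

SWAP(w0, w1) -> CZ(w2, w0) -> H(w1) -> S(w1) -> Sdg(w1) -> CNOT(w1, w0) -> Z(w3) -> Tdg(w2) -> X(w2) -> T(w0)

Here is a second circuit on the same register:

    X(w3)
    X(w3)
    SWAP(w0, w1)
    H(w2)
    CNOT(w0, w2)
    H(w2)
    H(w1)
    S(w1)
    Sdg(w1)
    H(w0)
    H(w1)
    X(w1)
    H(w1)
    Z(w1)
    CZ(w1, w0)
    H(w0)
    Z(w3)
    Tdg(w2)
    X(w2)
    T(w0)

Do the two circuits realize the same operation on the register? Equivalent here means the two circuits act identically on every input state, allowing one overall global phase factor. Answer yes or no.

Yes — the two circuits implement the same unitary up to a global phase.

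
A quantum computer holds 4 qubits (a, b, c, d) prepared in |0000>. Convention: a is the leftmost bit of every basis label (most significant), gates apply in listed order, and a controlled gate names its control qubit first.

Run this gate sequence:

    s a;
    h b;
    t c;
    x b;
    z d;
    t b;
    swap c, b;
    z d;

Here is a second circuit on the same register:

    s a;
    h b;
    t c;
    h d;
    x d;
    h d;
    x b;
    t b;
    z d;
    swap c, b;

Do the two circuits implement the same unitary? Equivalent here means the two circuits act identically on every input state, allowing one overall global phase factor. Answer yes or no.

Yes, they are equivalent — the unitaries differ by at most a global phase.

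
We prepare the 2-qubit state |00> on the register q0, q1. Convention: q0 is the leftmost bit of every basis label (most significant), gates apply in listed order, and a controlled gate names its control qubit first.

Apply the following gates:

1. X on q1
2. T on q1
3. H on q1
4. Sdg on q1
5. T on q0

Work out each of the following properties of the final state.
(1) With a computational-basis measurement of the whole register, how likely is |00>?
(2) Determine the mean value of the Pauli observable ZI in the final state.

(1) The probability of measuring |00> is 1/2.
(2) The observable ZI averages to 1.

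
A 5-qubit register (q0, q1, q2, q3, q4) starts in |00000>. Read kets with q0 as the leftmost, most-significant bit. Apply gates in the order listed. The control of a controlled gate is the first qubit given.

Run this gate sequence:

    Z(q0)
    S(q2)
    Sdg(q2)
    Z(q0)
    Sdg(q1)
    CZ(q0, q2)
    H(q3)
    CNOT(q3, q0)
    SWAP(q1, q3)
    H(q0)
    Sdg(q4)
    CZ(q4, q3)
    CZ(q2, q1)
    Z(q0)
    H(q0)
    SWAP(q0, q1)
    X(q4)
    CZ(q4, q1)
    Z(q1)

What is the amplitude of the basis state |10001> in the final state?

|10001> carries amplitude sqrt(2)/2 in the final state. Key observation: the block from step 1 through step 4 cancels to the identity and can be dropped.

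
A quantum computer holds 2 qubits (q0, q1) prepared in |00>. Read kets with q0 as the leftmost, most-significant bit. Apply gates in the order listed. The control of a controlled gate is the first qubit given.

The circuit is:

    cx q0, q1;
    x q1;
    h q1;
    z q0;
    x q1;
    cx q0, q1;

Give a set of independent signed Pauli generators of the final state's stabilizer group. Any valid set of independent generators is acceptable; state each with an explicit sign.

The final state is stabilized by the group generated by -IX, +ZI; other independent generating sets are equally valid.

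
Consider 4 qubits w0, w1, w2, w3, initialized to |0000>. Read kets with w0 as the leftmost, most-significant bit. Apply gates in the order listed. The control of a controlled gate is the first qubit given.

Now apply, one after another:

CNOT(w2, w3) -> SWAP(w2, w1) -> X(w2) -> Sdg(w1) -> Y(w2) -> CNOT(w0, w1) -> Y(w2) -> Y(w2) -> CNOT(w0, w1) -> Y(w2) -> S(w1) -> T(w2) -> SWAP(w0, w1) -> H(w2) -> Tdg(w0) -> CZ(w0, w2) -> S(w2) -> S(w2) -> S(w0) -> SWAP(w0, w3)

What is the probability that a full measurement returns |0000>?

The probability of measuring |0000> is 1/2. Key observation: steps 4-11 multiply out to the identity, so the circuit reduces to the remaining gates.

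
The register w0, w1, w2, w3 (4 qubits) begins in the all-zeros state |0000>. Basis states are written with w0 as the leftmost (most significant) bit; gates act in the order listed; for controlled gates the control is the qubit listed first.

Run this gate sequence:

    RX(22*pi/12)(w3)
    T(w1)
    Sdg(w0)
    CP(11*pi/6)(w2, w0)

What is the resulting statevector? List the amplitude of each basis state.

After the circuit, the state carries amplitude -sqrt(6)/4 - sqrt(2)/4 on |0000>, I*(-sqrt(6) + sqrt(2))/4 on |0001>, and 0 on every other basis state.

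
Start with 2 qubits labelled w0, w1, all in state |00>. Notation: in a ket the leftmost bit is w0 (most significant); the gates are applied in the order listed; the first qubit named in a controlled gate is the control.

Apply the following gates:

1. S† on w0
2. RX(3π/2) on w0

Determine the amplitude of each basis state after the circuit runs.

The final amplitudes are -sqrt(2)/2 on |00>, 0 on |01>, -sqrt(2)*I/2 on |10>, 0 on |11>.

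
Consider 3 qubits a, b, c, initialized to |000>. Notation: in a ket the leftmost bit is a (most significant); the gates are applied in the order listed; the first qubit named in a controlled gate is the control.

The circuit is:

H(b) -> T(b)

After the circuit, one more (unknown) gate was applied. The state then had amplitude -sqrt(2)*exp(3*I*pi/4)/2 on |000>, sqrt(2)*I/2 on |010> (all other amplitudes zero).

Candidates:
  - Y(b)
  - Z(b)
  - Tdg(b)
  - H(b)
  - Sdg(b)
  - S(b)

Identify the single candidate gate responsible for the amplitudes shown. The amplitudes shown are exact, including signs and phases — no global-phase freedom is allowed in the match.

It was Y(b) that produced the state shown.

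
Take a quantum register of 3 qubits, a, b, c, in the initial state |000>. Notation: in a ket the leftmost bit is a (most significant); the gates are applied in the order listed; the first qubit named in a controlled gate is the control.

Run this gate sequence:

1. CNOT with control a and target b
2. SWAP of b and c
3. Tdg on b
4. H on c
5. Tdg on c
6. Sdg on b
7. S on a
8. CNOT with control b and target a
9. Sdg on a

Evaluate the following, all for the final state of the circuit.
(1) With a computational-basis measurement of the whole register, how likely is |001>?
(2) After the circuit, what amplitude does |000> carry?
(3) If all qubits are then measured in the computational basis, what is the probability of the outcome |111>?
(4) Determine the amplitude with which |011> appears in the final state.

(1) Outcome |001> occurs with probability 1/2.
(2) The final state's coefficient on |000> equals sqrt(2)/2.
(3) A full measurement returns |111> with probability 0.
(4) The final state's coefficient on |011> equals 0.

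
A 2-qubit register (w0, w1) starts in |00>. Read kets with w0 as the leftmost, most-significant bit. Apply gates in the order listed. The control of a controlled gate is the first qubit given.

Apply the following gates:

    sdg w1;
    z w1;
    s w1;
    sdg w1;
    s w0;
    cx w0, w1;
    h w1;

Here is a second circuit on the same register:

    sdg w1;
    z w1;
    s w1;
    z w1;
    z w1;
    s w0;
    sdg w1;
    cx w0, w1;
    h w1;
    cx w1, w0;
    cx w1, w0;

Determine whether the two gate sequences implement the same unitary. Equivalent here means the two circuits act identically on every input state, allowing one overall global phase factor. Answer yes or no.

Yes — the two circuits implement the same unitary up to a global phase.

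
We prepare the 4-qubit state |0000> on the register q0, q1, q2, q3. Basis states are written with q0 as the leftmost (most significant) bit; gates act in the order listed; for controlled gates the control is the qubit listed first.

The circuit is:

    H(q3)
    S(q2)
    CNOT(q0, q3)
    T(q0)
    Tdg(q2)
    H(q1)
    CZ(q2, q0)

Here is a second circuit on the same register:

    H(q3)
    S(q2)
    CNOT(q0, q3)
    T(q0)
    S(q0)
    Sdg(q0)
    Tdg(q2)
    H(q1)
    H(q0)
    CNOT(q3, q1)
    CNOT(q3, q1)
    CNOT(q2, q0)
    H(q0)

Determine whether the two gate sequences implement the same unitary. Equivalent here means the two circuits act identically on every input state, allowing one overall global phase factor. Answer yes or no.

Yes — the two circuits implement the same unitary up to a global phase.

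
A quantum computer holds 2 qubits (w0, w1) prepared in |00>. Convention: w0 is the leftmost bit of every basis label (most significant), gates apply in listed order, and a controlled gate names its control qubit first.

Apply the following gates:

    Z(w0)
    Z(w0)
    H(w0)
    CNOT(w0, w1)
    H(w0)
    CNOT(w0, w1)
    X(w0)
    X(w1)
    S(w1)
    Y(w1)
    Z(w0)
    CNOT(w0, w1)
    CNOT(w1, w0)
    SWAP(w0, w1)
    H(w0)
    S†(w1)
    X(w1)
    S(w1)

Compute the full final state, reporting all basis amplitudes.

After the circuit, the state carries amplitude 0 on |00>, -sqrt(2)*I/2 on |01>, -sqrt(2)/2 on |10>, 0 on |11>.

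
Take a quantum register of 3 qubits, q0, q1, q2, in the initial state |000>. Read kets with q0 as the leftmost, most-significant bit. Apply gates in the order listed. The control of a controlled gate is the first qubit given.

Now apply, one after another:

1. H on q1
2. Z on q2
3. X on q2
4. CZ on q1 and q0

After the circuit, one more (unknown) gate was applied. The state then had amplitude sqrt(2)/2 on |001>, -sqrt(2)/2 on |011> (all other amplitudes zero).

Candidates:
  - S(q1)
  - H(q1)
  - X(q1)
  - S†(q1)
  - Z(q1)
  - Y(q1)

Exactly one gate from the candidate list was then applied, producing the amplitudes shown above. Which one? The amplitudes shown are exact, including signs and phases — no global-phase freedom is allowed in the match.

It was Z(q1) that produced the state shown.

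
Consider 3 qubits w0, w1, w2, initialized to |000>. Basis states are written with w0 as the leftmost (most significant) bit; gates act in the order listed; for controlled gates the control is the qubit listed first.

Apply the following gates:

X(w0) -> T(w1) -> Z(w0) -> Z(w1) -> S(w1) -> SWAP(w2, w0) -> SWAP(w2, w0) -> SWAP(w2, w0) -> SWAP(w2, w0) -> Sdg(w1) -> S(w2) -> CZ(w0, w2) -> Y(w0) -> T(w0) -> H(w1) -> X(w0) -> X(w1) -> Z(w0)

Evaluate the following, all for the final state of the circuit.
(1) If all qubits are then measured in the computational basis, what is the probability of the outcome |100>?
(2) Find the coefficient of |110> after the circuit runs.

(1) The probability of measuring |100> is 1/2. Key observation: steps 5-10 multiply out to the identity, so the circuit reduces to the remaining gates.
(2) |110> carries amplitude -sqrt(2)*I/2 in the final state.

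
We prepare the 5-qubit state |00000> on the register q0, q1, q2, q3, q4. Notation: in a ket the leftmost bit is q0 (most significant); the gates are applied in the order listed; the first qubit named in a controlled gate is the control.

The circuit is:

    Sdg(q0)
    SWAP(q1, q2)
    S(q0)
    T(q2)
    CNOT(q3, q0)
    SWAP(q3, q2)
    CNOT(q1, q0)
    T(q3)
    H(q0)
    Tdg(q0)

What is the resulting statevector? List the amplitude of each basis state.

The resulting statevector has amplitude sqrt(2)/2 on |00000>, -sqrt(2)*exp(3*I*pi/4)/2 on |10000>, and 0 on every other basis state.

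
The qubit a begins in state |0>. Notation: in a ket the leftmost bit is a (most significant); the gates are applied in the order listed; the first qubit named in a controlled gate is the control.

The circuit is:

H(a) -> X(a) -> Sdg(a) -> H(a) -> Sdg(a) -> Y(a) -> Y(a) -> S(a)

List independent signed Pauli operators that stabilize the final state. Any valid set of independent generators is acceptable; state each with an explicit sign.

The stabilizer group can be generated by +Y, among other valid generating sets. Key observation: the block from step 5 through step 8 cancels to the identity and can be dropped.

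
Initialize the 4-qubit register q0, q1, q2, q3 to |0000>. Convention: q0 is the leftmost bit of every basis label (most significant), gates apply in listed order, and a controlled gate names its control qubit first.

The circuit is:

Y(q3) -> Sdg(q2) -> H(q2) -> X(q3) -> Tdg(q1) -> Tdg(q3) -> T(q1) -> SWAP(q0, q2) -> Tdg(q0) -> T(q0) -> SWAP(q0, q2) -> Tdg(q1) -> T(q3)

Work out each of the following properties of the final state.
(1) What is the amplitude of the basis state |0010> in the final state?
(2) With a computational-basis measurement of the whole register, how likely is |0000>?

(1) |0010> carries amplitude sqrt(2)*I/2 in the final state. Key observation: steps 6-13 multiply out to the identity, so the circuit reduces to the remaining gates.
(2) The probability of measuring |0000> is 1/2.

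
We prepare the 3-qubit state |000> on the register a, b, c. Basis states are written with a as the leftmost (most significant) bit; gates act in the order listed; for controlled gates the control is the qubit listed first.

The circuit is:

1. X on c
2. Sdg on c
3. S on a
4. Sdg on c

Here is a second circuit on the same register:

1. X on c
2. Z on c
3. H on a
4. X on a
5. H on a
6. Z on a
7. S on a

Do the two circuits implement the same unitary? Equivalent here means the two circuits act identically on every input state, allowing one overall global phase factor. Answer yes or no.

Yes, they are equivalent — the unitaries differ by at most a global phase.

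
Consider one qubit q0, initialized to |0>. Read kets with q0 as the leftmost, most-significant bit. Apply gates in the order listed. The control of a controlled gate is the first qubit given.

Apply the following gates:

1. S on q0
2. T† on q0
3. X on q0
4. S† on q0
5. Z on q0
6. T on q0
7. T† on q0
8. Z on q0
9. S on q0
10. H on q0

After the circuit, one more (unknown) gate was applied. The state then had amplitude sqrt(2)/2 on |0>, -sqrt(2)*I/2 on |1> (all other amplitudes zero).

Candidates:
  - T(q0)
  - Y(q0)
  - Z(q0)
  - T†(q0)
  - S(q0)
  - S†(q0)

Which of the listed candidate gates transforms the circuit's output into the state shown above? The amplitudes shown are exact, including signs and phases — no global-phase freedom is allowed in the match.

The applied gate was S(q0). Key observation: steps 4-9 multiply out to the identity, so the circuit reduces to the remaining gates.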